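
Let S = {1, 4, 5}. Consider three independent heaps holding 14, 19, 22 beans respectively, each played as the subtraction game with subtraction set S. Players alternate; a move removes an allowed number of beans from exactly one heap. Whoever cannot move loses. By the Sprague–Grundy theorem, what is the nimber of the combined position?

All heaps use S = {1, 4, 5}:
n :  0  1  2  3  4  5  6  7  8  9 10 11 12 13 14 15 16 17 18 19 20 21 22
G :  0  1  0  1  2  3  2  3  0  1  0  1  2  3  2  3  0  1  0  1  2  3  2
Heap A: G(14) = 2.
Heap B: G(19) = 1.
Heap C: G(22) = 2.
Combined Grundy value = 2 ⊕ 1 ⊕ 2 = 1.

1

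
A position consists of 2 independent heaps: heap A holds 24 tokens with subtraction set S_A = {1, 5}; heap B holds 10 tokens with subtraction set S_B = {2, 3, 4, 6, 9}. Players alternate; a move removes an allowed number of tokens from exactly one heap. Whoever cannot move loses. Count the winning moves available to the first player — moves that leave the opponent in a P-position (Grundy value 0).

4

Heap A, S = {1, 5}:
n :  0  1  2  3  4  5  6  7  8  9 10 11 12 13 14 15 16 17 18 19 20 21 22 23 24
G :  0  1  0  1  0  1  0  1  0  1  0  1  0  1  0  1  0  1  0  1  0  1  0  1  0
G_A(24) = 0.
Heap B, S = {2, 3, 4, 6, 9}:
G(0) = 0
G(1) = mex{} = 0
G(2) = mex{0} = 1
G(3) = mex{0,0} = 1
G(4) = mex{1,0,0} = 2
G(5) = mex{1,1,0} = 2
G(6) = mex{2,1,1,0} = 3
G(7) = mex{2,2,1,0} = 3
G(8) = mex{3,2,2,1} = 0
G(9) = mex{3,3,2,1,0} = 4
G(10) = mex{0,3,3,2,0} = 1
G_B(10) = 1.
Combined Grundy value = 0 ⊕ 1 = 1.
A winning move leaves total XOR = 0, i.e. changes one component's Grundy value g to g ⊕ X where X is the current total.
Heap A: need g' = 0⊕1 = 1. Options: 24−1→G=1, 24−5→G=1. Hits: 2.
Heap B: need g' = 1⊕1 = 0. Options: 10−2→G=0, 10−3→G=3, 10−4→G=3, 10−6→G=2, 10−9→G=0. Hits: 2.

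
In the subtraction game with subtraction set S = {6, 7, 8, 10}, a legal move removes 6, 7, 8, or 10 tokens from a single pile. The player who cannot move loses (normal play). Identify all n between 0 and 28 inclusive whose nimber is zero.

G(0) = 0
G(1) = mex{} = 0
G(2) = mex{} = 0
G(3) = mex{} = 0
G(4) = mex{} = 0
G(5) = mex{} = 0
G(6) = mex{0} = 1
G(7) = mex{0,0} = 1
G(8) = mex{0,0,0} = 1
G(9) = mex{0,0,0} = 1
G(10) = mex{0,0,0,0} = 1
G(11) = mex{0,0,0,0} = 1
G(12) = mex{1,0,0,0} = 2
G(13) = mex{1,1,0,0} = 2
G(14) = mex{1,1,1,0} = 2
G(15) = mex{1,1,1,0} = 2
G(16) = mex{1,1,1,1} = 0
G(17) = mex{1,1,1,1} = 0
G(18) = mex{2,1,1,1} = 0
G(19) = mex{2,2,1,1} = 0
G(20) = mex{2,2,2,1} = 0
G(21) = mex{2,2,2,1} = 0
G(22) = mex{0,2,2,2} = 1
G(23) = mex{0,0,2,2} = 1
G(24) = mex{0,0,0,2} = 1
G(25) = mex{0,0,0,2} = 1
G(26) = mex{0,0,0,0} = 1
G(27) = mex{0,0,0,0} = 1
G(28) = mex{1,0,0,0} = 2
P-positions are exactly the n with G(n) = 0.

0, 1, 2, 3, 4, 5, 16, 17, 18, 19, 20, 21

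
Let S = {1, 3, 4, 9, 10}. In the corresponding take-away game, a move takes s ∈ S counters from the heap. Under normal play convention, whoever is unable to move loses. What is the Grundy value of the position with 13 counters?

n :  0  1  2  3  4  5  6  7  8  9 10 11 12 13
G :  0  1  0  1  2  3  2  0  1  4  3  2  3  0

0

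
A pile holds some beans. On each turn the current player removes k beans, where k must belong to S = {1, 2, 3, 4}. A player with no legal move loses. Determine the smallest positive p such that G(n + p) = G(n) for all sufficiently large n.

G(0) = 0
G(1) = mex{0} = 1
G(2) = mex{1,0} = 2
G(3) = mex{2,1,0} = 3
G(4) = mex{3,2,1,0} = 4
G(5) = mex{4,3,2,1} = 0
G(6) = mex{0,4,3,2} = 1
G(7) = mex{1,0,4,3} = 2
G(8) = mex{2,1,0,4} = 3
G(9) = mex{3,2,1,0} = 4
G(10) = mex{4,3,2,1} = 0
G(11) = mex{0,4,3,2} = 1
G(12) = mex{1,0,4,3} = 2
G(13) = mex{2,1,0,4} = 3
G(14) = mex{3,2,1,0} = 4
G(n+5) = G(n) holds for n = 0,…,3 (a full window of length max(S) = 4), so the sequence is purely periodic with period 5.

5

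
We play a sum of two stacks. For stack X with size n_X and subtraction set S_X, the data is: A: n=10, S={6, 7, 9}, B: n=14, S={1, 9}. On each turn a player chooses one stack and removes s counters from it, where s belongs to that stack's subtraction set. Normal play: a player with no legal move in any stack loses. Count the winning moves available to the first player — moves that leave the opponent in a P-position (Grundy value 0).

Stack A, S = {6, 7, 9}:
G(0) = 0
G(1) = mex{} = 0
G(2) = mex{} = 0
G(3) = mex{} = 0
G(4) = mex{} = 0
G(5) = mex{} = 0
G(6) = mex{0} = 1
G(7) = mex{0,0} = 1
G(8) = mex{0,0} = 1
G(9) = mex{0,0,0} = 1
G(10) = mex{0,0,0} = 1
G_A(10) = 1.
Stack B, S = {1, 9}:
G(0) = 0
G(1) = mex{0} = 1
G(2) = mex{1} = 0
G(3) = mex{0} = 1
G(4) = mex{1} = 0
G(5) = mex{0} = 1
G(6) = mex{1} = 0
G(7) = mex{0} = 1
G(8) = mex{1} = 0
G(9) = mex{0,0} = 1
G(10) = mex{1,1} = 0
G(11) = mex{0,0} = 1
G(12) = mex{1,1} = 0
G(13) = mex{0,0} = 1
G(14) = mex{1,1} = 0
G_B(14) = 0.
Combined Grundy value = 1 ⊕ 0 = 1.
A winning move leaves total XOR = 0, i.e. changes one component's Grundy value g to g ⊕ X where X is the current total.
Stack A: need g' = 1⊕1 = 0. Options: 10−6→G=0, 10−7→G=0, 10−9→G=0. Hits: 3.
Stack B: need g' = 0⊕1 = 1. Options: 14−1→G=1, 14−9→G=1. Hits: 2.

5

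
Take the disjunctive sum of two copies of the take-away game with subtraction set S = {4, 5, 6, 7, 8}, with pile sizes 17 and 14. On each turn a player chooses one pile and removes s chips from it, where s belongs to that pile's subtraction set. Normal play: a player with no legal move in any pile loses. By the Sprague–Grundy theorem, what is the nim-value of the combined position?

1

All piles use S = {4, 5, 6, 7, 8}:
G(0) = 0
G(1) = mex{} = 0
G(2) = mex{} = 0
G(3) = mex{} = 0
G(4) = mex{0} = 1
G(5) = mex{0,0} = 1
G(6) = mex{0,0,0} = 1
G(7) = mex{0,0,0,0} = 1
G(8) = mex{1,0,0,0,0} = 2
G(9) = mex{1,1,0,0,0} = 2
G(10) = mex{1,1,1,0,0} = 2
G(11) = mex{1,1,1,1,0} = 2
G(12) = mex{2,1,1,1,1} = 0
G(13) = mex{2,2,1,1,1} = 0
G(14) = mex{2,2,2,1,1} = 0
G(15) = mex{2,2,2,2,1} = 0
G(16) = mex{0,2,2,2,2} = 1
G(17) = mex{0,0,2,2,2} = 1
Pile A: G(17) = 1.
Pile B: G(14) = 0.
Combined Grundy value = 1 ⊕ 0 = 1.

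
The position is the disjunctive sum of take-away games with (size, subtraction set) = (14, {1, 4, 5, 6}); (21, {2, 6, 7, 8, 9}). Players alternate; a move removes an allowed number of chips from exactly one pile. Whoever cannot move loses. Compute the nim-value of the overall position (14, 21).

2

Pile A, S = {1, 4, 5, 6}:
G(0) = 0
G(1) = mex{0} = 1
G(2) = mex{1} = 0
G(3) = mex{0} = 1
G(4) = mex{1,0} = 2
G(5) = mex{2,1,0} = 3
G(6) = mex{3,0,1,0} = 2
G(7) = mex{2,1,0,1} = 3
G(8) = mex{3,2,1,0} = 4
G(9) = mex{4,3,2,1} = 0
G(10) = mex{0,2,3,2} = 1
G(11) = mex{1,3,2,3} = 0
G(12) = mex{0,4,3,2} = 1
G(13) = mex{1,0,4,3} = 2
G(14) = mex{2,1,0,4} = 3
G_A(14) = 3.
Pile B, S = {2, 6, 7, 8, 9}:
n :  0  1  2  3  4  5  6  7  8  9 10 11 12 13 14 15 16 17 18 19 20 21
G :  0  0  1  1  0  0  1  1  2  2  3  3  2  2  3  0  0  1  1  0  0  1
G_B(21) = 1.
Combined Grundy value = 3 ⊕ 1 = 2.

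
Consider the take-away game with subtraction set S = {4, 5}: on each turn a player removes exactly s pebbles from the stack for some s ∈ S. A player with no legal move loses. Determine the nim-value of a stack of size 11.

0

G(0) = 0
G(1) = mex{} = 0
G(2) = mex{} = 0
G(3) = mex{} = 0
G(4) = mex{0} = 1
G(5) = mex{0,0} = 1
G(6) = mex{0,0} = 1
G(7) = mex{0,0} = 1
G(8) = mex{1,0} = 2
G(9) = mex{1,1} = 0
G(10) = mex{1,1} = 0
G(11) = mex{1,1} = 0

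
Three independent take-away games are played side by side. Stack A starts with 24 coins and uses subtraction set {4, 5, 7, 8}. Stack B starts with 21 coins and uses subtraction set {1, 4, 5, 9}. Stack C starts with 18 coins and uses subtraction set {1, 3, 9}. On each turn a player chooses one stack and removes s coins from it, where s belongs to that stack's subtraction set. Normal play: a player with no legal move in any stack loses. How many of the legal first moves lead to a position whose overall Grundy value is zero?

1

Stack A, S = {4, 5, 7, 8}:
G(0) = 0
G(1) = mex{} = 0
G(2) = mex{} = 0
G(3) = mex{} = 0
G(4) = mex{0} = 1
G(5) = mex{0,0} = 1
G(6) = mex{0,0} = 1
G(7) = mex{0,0,0} = 1
G(8) = mex{1,0,0,0} = 2
G(9) = mex{1,1,0,0} = 2
G(10) = mex{1,1,0,0} = 2
G(11) = mex{1,1,1,0} = 2
G(12) = mex{2,1,1,1} = 0
G(13) = mex{2,2,1,1} = 0
G(14) = mex{2,2,1,1} = 0
G(15) = mex{2,2,2,1} = 0
G(16) = mex{0,2,2,2} = 1
G(17) = mex{0,0,2,2} = 1
G(18) = mex{0,0,2,2} = 1
G(19) = mex{0,0,0,2} = 1
G(20) = mex{1,0,0,0} = 2
G(21) = mex{1,1,0,0} = 2
G(22) = mex{1,1,0,0} = 2
G(23) = mex{1,1,1,0} = 2
G(24) = mex{2,1,1,1} = 0
G_A(24) = 0.
Stack B, S = {1, 4, 5, 9}:
n :  0  1  2  3  4  5  6  7  8  9 10 11 12 13 14 15 16 17 18 19 20 21
G :  0  1  0  1  2  3  2  3  0  1  0  1  2  3  2  3  0  1  0  1  2  3
G_B(21) = 3.
Stack C, S = {1, 3, 9}:
G(0) = 0
G(1) = mex{0} = 1
G(2) = mex{1} = 0
G(3) = mex{0,0} = 1
G(4) = mex{1,1} = 0
G(5) = mex{0,0} = 1
G(6) = mex{1,1} = 0
G(7) = mex{0,0} = 1
G(8) = mex{1,1} = 0
G(9) = mex{0,0,0} = 1
G(10) = mex{1,1,1} = 0
G(11) = mex{0,0,0} = 1
G(12) = mex{1,1,1} = 0
G(13) = mex{0,0,0} = 1
G(14) = mex{1,1,1} = 0
G(15) = mex{0,0,0} = 1
G(16) = mex{1,1,1} = 0
G(17) = mex{0,0,0} = 1
G(18) = mex{1,1,1} = 0
G_C(18) = 0.
Combined Grundy value = 0 ⊕ 3 ⊕ 0 = 3.
A winning move leaves total XOR = 0, i.e. changes one component's Grundy value g to g ⊕ X where X is the current total.
Stack A: need g' = 0⊕3 = 3. Options: 24−4→G=2, 24−5→G=1, 24−7→G=1, 24−8→G=1. Hits: 0.
Stack B: need g' = 3⊕3 = 0. Options: 21−1→G=2, 21−4→G=1, 21−5→G=0, 21−9→G=2. Hits: 1.
Stack C: need g' = 0⊕3 = 3. Options: 18−1→G=1, 18−3→G=1, 18−9→G=1. Hits: 0.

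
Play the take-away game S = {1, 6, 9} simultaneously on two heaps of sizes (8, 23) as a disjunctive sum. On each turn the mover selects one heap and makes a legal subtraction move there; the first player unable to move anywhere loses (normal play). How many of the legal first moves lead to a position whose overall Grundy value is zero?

All heaps use S = {1, 6, 9}:
G(0) = 0
G(1) = mex{0} = 1
G(2) = mex{1} = 0
G(3) = mex{0} = 1
G(4) = mex{1} = 0
G(5) = mex{0} = 1
G(6) = mex{1,0} = 2
G(7) = mex{2,1} = 0
G(8) = mex{0,0} = 1
G(9) = mex{1,1,0} = 2
G(10) = mex{2,0,1} = 3
G(11) = mex{3,1,0} = 2
G(12) = mex{2,2,1} = 0
G(13) = mex{0,0,0} = 1
G(14) = mex{1,1,1} = 0
G(15) = mex{0,2,2} = 1
G(16) = mex{1,3,0} = 2
G(17) = mex{2,2,1} = 0
G(18) = mex{0,0,2} = 1
G(19) = mex{1,1,3} = 0
G(20) = mex{0,0,2} = 1
G(21) = mex{1,1,0} = 2
G(22) = mex{2,2,1} = 0
G(23) = mex{0,0,0} = 1
Heap A: G(8) = 1.
Heap B: G(23) = 1.
Combined Grundy value = 1 ⊕ 1 = 0.
A winning move leaves total XOR = 0, i.e. changes one component's Grundy value g to g ⊕ X where X is the current total.
Heap A: target g' = 1⊕0 = 1, but every legal move changes the Grundy value (mex property), so 0 moves.
Heap B: target g' = 1⊕0 = 1, but every legal move changes the Grundy value (mex property), so 0 moves.

0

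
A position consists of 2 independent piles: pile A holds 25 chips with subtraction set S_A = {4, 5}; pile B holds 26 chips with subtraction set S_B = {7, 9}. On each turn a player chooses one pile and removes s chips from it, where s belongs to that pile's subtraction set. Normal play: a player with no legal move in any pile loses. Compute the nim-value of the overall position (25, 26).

0

Pile A, S = {4, 5}:
G(0) = 0
G(1) = mex{} = 0
G(2) = mex{} = 0
G(3) = mex{} = 0
G(4) = mex{0} = 1
G(5) = mex{0,0} = 1
G(6) = mex{0,0} = 1
G(7) = mex{0,0} = 1
G(8) = mex{1,0} = 2
G(9) = mex{1,1} = 0
G(10) = mex{1,1} = 0
G(11) = mex{1,1} = 0
G(12) = mex{2,1} = 0
G(13) = mex{0,2} = 1
G(14) = mex{0,0} = 1
G(15) = mex{0,0} = 1
G(16) = mex{0,0} = 1
G(17) = mex{1,0} = 2
G(18) = mex{1,1} = 0
G(19) = mex{1,1} = 0
G(20) = mex{1,1} = 0
G(21) = mex{2,1} = 0
G(22) = mex{0,2} = 1
G(23) = mex{0,0} = 1
G(24) = mex{0,0} = 1
G(25) = mex{0,0} = 1
G_A(25) = 1.
Pile B, S = {7, 9}:
G(0) = 0
G(1) = mex{} = 0
G(2) = mex{} = 0
G(3) = mex{} = 0
G(4) = mex{} = 0
G(5) = mex{} = 0
G(6) = mex{} = 0
G(7) = mex{0} = 1
G(8) = mex{0} = 1
G(9) = mex{0,0} = 1
G(10) = mex{0,0} = 1
G(11) = mex{0,0} = 1
G(12) = mex{0,0} = 1
G(13) = mex{0,0} = 1
G(14) = mex{1,0} = 2
G(15) = mex{1,0} = 2
G(16) = mex{1,1} = 0
G(17) = mex{1,1} = 0
G(18) = mex{1,1} = 0
G(19) = mex{1,1} = 0
G(20) = mex{1,1} = 0
G(21) = mex{2,1} = 0
G(22) = mex{2,1} = 0
G(23) = mex{0,2} = 1
G(24) = mex{0,2} = 1
G(25) = mex{0,0} = 1
G(26) = mex{0,0} = 1
G_B(26) = 1.
Combined Grundy value = 1 ⊕ 1 = 0.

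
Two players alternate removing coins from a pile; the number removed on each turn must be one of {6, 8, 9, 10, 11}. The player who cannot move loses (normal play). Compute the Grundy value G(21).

G(0) = 0
G(1) = mex{} = 0
G(2) = mex{} = 0
G(3) = mex{} = 0
G(4) = mex{} = 0
G(5) = mex{} = 0
G(6) = mex{0} = 1
G(7) = mex{0} = 1
G(8) = mex{0,0} = 1
G(9) = mex{0,0,0} = 1
G(10) = mex{0,0,0,0} = 1
G(11) = mex{0,0,0,0,0} = 1
G(12) = mex{1,0,0,0,0} = 2
G(13) = mex{1,0,0,0,0} = 2
G(14) = mex{1,1,0,0,0} = 2
G(15) = mex{1,1,1,0,0} = 2
G(16) = mex{1,1,1,1,0} = 2
G(17) = mex{1,1,1,1,1} = 0
G(18) = mex{2,1,1,1,1} = 0
G(19) = mex{2,1,1,1,1} = 0
G(20) = mex{2,2,1,1,1} = 0
G(21) = mex{2,2,2,1,1} = 0

0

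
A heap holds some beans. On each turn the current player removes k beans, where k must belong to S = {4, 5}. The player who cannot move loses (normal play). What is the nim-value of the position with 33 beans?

1

G(0) = 0
G(1) = mex{} = 0
G(2) = mex{} = 0
G(3) = mex{} = 0
G(4) = mex{0} = 1
G(5) = mex{0,0} = 1
G(6) = mex{0,0} = 1
G(7) = mex{0,0} = 1
G(8) = mex{1,0} = 2
G(9) = mex{1,1} = 0
G(10) = mex{1,1} = 0
G(11) = mex{1,1} = 0
G(12) = mex{2,1} = 0
G(13) = mex{0,2} = 1
G(14) = mex{0,0} = 1
G(15) = mex{0,0} = 1
G(16) = mex{0,0} = 1
G(17) = mex{1,0} = 2
G(18) = mex{1,1} = 0
G(19) = mex{1,1} = 0
G(20) = mex{1,1} = 0
G(21) = mex{2,1} = 0
G(22) = mex{0,2} = 1
G(23) = mex{0,0} = 1
G(24) = mex{0,0} = 1
G(25) = mex{0,0} = 1
G(26) = mex{1,0} = 2
G(27) = mex{1,1} = 0
G(28) = mex{1,1} = 0
G(29) = mex{1,1} = 0
G(30) = mex{2,1} = 0
G(31) = mex{0,2} = 1
G(32) = mex{0,0} = 1
G(33) = mex{0,0} = 1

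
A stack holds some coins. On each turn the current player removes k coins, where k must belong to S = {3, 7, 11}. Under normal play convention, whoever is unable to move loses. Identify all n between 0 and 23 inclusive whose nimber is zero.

0, 1, 2, 6, 10, 14, 15, 16, 20

n :  0  1  2  3  4  5  6  7  8  9 10 11 12 13 14 15 16 17 18 19 20 21 22 23
G :  0  0  0  1  1  1  0  2  2  1  0  3  2  1  0  0  0  1  1  1  0  2  2  1
P-positions are exactly the n with G(n) = 0.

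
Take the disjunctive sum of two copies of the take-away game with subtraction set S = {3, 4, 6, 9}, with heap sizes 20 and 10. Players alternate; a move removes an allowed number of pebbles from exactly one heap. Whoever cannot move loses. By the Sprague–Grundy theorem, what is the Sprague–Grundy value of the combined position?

All heaps use S = {3, 4, 6, 9}:
n :  0  1  2  3  4  5  6  7  8  9 10 11 12 13 14 15 16 17 18 19 20
G :  0  0  0  1  1  1  2  2  2  3  3  3  0  0  0  1  1  1  2  2  2
Heap A: G(20) = 2.
Heap B: G(10) = 3.
Combined Grundy value = 2 ⊕ 3 = 1.

1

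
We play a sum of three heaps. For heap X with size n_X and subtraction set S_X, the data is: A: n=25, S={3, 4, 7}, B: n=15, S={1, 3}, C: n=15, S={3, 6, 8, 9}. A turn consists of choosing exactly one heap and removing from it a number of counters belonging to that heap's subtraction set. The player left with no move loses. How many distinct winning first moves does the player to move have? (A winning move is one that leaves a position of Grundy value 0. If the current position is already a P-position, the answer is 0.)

Heap A, S = {3, 4, 7}:
G(0) = 0
G(1) = mex{} = 0
G(2) = mex{} = 0
G(3) = mex{0} = 1
G(4) = mex{0,0} = 1
G(5) = mex{0,0} = 1
G(6) = mex{1,0} = 2
G(7) = mex{1,1,0} = 2
G(8) = mex{1,1,0} = 2
G(9) = mex{2,1,0} = 3
G(10) = mex{2,2,1} = 0
G(11) = mex{2,2,1} = 0
G(12) = mex{3,2,1} = 0
G(13) = mex{0,3,2} = 1
G(14) = mex{0,0,2} = 1
G(15) = mex{0,0,2} = 1
G(16) = mex{1,0,3} = 2
G(17) = mex{1,1,0} = 2
G(18) = mex{1,1,0} = 2
G(19) = mex{2,1,0} = 3
G(20) = mex{2,2,1} = 0
G(21) = mex{2,2,1} = 0
G(22) = mex{3,2,1} = 0
G(23) = mex{0,3,2} = 1
G(24) = mex{0,0,2} = 1
G(25) = mex{0,0,2} = 1
G_A(25) = 1.
Heap B, S = {1, 3}:
G(0) = 0
G(1) = mex{0} = 1
G(2) = mex{1} = 0
G(3) = mex{0,0} = 1
G(4) = mex{1,1} = 0
G(5) = mex{0,0} = 1
G(6) = mex{1,1} = 0
G(7) = mex{0,0} = 1
G(8) = mex{1,1} = 0
G(9) = mex{0,0} = 1
G(10) = mex{1,1} = 0
G(11) = mex{0,0} = 1
G(12) = mex{1,1} = 0
G(13) = mex{0,0} = 1
G(14) = mex{1,1} = 0
G(15) = mex{0,0} = 1
G_B(15) = 1.
Heap C, S = {3, 6, 8, 9}:
n :  0  1  2  3  4  5  6  7  8  9 10 11 12 13 14 15
G :  0  0  0  1  1  1  2  2  2  3  3  3  0  0  0  1
G_C(15) = 1.
Combined Grundy value = 1 ⊕ 1 ⊕ 1 = 1.
A winning move leaves total XOR = 0, i.e. changes one component's Grundy value g to g ⊕ X where X is the current total.
Heap A: need g' = 1⊕1 = 0. Options: 25−3→G=0, 25−4→G=0, 25−7→G=2. Hits: 2.
Heap B: need g' = 1⊕1 = 0. Options: 15−1→G=0, 15−3→G=0. Hits: 2.
Heap C: need g' = 1⊕1 = 0. Options: 15−3→G=0, 15−6→G=3, 15−8→G=2, 15−9→G=2. Hits: 1.

5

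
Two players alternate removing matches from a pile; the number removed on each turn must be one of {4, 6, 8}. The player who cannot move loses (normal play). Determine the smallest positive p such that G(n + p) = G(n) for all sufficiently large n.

12

n :  0  1  2  3  4  5  6  7  8  9 10 11 12 13 14 15 16 17 18 19 20 21 22 23 24 25
G :  0  0  0  0  1  1  1  1  2  2  2  2  0  0  0  0  1  1  1  1  2  2  2  2  0  0
G(n+12) = G(n) holds for n = 0,…,7 (a full window of length max(S) = 8), so the sequence is purely periodic with period 12.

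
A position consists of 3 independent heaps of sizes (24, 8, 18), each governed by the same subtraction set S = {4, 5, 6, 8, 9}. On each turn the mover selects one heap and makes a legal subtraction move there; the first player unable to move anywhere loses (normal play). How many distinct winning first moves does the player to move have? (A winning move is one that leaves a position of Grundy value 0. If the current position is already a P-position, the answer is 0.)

All heaps use S = {4, 5, 6, 8, 9}:
n :  0  1  2  3  4  5  6  7  8  9 10 11 12 13 14 15 16 17 18 19 20 21 22 23 24
G :  0  0  0  0  1  1  1  1  2  2  2  2  3  0  0  0  0  1  1  1  1  2  2  2  2
Heap A: G(24) = 2.
Heap B: G(8) = 2.
Heap C: G(18) = 1.
Combined Grundy value = 2 ⊕ 2 ⊕ 1 = 1.
A winning move leaves total XOR = 0, i.e. changes one component's Grundy value g to g ⊕ X where X is the current total.
Heap A: need g' = 2⊕1 = 3. Options: 24−4→G=1, 24−5→G=1, 24−6→G=1, 24−8→G=0, 24−9→G=0. Hits: 0.
Heap B: need g' = 2⊕1 = 3. Options: 8−4→G=1, 8−5→G=0, 8−6→G=0, 8−8→G=0. Hits: 0.
Heap C: need g' = 1⊕1 = 0. Options: 18−4→G=0, 18−5→G=0, 18−6→G=3, 18−8→G=2, 18−9→G=2. Hits: 2.

2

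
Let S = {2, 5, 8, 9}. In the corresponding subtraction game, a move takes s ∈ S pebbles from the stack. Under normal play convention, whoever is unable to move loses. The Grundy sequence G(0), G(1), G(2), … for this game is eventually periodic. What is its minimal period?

G(0) = 0
G(1) = mex{} = 0
G(2) = mex{0} = 1
G(3) = mex{0} = 1
G(4) = mex{1} = 0
G(5) = mex{1,0} = 2
G(6) = mex{0,0} = 1
G(7) = mex{2,1} = 0
G(8) = mex{1,1,0} = 2
G(9) = mex{0,0,0,0} = 1
G(10) = mex{2,2,1,0} = 3
G(11) = mex{1,1,1,1} = 0
G(12) = mex{3,0,0,1} = 2
G(13) = mex{0,2,2,0} = 1
G(14) = mex{2,1,1,2} = 0
G(15) = mex{1,3,0,1} = 2
G(16) = mex{0,0,2,0} = 1
G(17) = mex{2,2,1,2} = 0
G(18) = mex{1,1,3,1} = 0
G(19) = mex{0,0,0,3} = 1
G(20) = mex{0,2,2,0} = 1
G(21) = mex{1,1,1,2} = 0
G(22) = mex{1,0,0,1} = 2
G(23) = mex{0,0,2,0} = 1
G(24) = mex{2,1,1,2} = 0
G(25) = mex{1,1,0,1} = 2
G(26) = mex{0,0,0,0} = 1
G(27) = mex{2,2,1,0} = 3
G(28) = mex{1,1,1,1} = 0
G(29) = mex{3,0,0,1} = 2
G(30) = mex{0,2,2,0} = 1
G(31) = mex{2,1,1,2} = 0
G(32) = mex{1,3,0,1} = 2
G(33) = mex{0,0,2,0} = 1
G(34) = mex{2,2,1,2} = 0
G(35) = mex{1,1,3,1} = 0
G(n+17) = G(n) holds for n = 0,…,8 (a full window of length max(S) = 9), so the sequence is purely periodic with period 17.

17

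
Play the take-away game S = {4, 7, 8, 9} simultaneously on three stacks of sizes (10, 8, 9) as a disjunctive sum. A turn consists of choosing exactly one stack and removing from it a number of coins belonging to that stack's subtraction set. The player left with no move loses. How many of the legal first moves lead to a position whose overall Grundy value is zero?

All stacks use S = {4, 7, 8, 9}:
G(0) = 0
G(1) = mex{} = 0
G(2) = mex{} = 0
G(3) = mex{} = 0
G(4) = mex{0} = 1
G(5) = mex{0} = 1
G(6) = mex{0} = 1
G(7) = mex{0,0} = 1
G(8) = mex{1,0,0} = 2
G(9) = mex{1,0,0,0} = 2
G(10) = mex{1,0,0,0} = 2
Stack A: G(10) = 2.
Stack B: G(8) = 2.
Stack C: G(9) = 2.
Combined Grundy value = 2 ⊕ 2 ⊕ 2 = 2.
A winning move leaves total XOR = 0, i.e. changes one component's Grundy value g to g ⊕ X where X is the current total.
Stack A: need g' = 2⊕2 = 0. Options: 10−4→G=1, 10−7→G=0, 10−8→G=0, 10−9→G=0. Hits: 3.
Stack B: need g' = 2⊕2 = 0. Options: 8−4→G=1, 8−7→G=0, 8−8→G=0. Hits: 2.
Stack C: need g' = 2⊕2 = 0. Options: 9−4→G=1, 9−7→G=0, 9−8→G=0, 9−9→G=0. Hits: 3.

8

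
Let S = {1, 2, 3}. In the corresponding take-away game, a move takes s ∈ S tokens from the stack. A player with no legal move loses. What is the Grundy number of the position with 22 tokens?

2

G(0) = 0
G(1) = mex{0} = 1
G(2) = mex{1,0} = 2
G(3) = mex{2,1,0} = 3
G(4) = mex{3,2,1} = 0
G(5) = mex{0,3,2} = 1
G(6) = mex{1,0,3} = 2
G(7) = mex{2,1,0} = 3
G(8) = mex{3,2,1} = 0
G(9) = mex{0,3,2} = 1
G(10) = mex{1,0,3} = 2
G(11) = mex{2,1,0} = 3
G(12) = mex{3,2,1} = 0
G(13) = mex{0,3,2} = 1
G(14) = mex{1,0,3} = 2
G(15) = mex{2,1,0} = 3
G(16) = mex{3,2,1} = 0
G(17) = mex{0,3,2} = 1
G(18) = mex{1,0,3} = 2
G(19) = mex{2,1,0} = 3
G(20) = mex{3,2,1} = 0
G(21) = mex{0,3,2} = 1
G(22) = mex{1,0,3} = 2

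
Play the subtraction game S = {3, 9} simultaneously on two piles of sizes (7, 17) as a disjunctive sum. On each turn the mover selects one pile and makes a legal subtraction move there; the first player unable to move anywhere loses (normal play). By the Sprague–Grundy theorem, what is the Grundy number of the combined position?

1

All piles use S = {3, 9}:
n :  0  1  2  3  4  5  6  7  8  9 10 11 12 13 14 15 16 17
G :  0  0  0  1  1  1  0  0  0  1  1  1  0  0  0  1  1  1
Pile A: G(7) = 0.
Pile B: G(17) = 1.
Combined Grundy value = 0 ⊕ 1 = 1.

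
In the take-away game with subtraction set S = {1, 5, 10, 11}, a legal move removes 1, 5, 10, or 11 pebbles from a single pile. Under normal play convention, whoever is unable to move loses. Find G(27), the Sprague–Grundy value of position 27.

1

n :  0  1  2  3  4  5  6  7  8  9 10 11 12 13 14 15 16 17 18 19 20 21 22 23 24 25 26 27
G :  0  1  0  1  0  1  0  1  0  1  2  3  2  3  2  3  2  3  2  3  0  1  0  1  0  1  0  1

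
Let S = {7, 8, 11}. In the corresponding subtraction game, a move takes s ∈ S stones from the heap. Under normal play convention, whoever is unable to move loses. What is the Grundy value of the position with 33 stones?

G(0) = 0
G(1) = mex{} = 0
G(2) = mex{} = 0
G(3) = mex{} = 0
G(4) = mex{} = 0
G(5) = mex{} = 0
G(6) = mex{} = 0
G(7) = mex{0} = 1
G(8) = mex{0,0} = 1
G(9) = mex{0,0} = 1
G(10) = mex{0,0} = 1
G(11) = mex{0,0,0} = 1
G(12) = mex{0,0,0} = 1
G(13) = mex{0,0,0} = 1
G(14) = mex{1,0,0} = 2
G(15) = mex{1,1,0} = 2
G(16) = mex{1,1,0} = 2
G(17) = mex{1,1,0} = 2
G(18) = mex{1,1,1} = 0
G(19) = mex{1,1,1} = 0
G(20) = mex{1,1,1} = 0
G(21) = mex{2,1,1} = 0
G(22) = mex{2,2,1} = 0
G(23) = mex{2,2,1} = 0
G(24) = mex{2,2,1} = 0
G(25) = mex{0,2,2} = 1
G(26) = mex{0,0,2} = 1
G(27) = mex{0,0,2} = 1
G(28) = mex{0,0,2} = 1
G(29) = mex{0,0,0} = 1
G(30) = mex{0,0,0} = 1
G(31) = mex{0,0,0} = 1
G(32) = mex{1,0,0} = 2
G(33) = mex{1,1,0} = 2

2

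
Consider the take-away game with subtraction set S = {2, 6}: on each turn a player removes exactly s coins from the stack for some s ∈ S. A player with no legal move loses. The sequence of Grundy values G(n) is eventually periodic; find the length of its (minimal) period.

4

n :  0  1  2  3  4  5  6  7  8  9 10 11 12 13 14
G :  0  0  1  1  0  0  1  1  0  0  1  1  0  0  1
G(n+4) = G(n) holds for n = 0,…,5 (a full window of length max(S) = 6), so the sequence is purely periodic with period 4.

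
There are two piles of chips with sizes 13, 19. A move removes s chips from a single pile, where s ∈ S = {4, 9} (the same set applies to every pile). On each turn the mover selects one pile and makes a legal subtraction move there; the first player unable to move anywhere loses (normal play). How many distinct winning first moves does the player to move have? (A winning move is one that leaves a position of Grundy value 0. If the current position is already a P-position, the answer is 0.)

2

All piles use S = {4, 9}:
G(0) = 0
G(1) = mex{} = 0
G(2) = mex{} = 0
G(3) = mex{} = 0
G(4) = mex{0} = 1
G(5) = mex{0} = 1
G(6) = mex{0} = 1
G(7) = mex{0} = 1
G(8) = mex{1} = 0
G(9) = mex{1,0} = 2
G(10) = mex{1,0} = 2
G(11) = mex{1,0} = 2
G(12) = mex{0,0} = 1
G(13) = mex{2,1} = 0
G(14) = mex{2,1} = 0
G(15) = mex{2,1} = 0
G(16) = mex{1,1} = 0
G(17) = mex{0,0} = 1
G(18) = mex{0,2} = 1
G(19) = mex{0,2} = 1
Pile A: G(13) = 0.
Pile B: G(19) = 1.
Combined Grundy value = 0 ⊕ 1 = 1.
A winning move leaves total XOR = 0, i.e. changes one component's Grundy value g to g ⊕ X where X is the current total.
Pile A: need g' = 0⊕1 = 1. Options: 13−4→G=2, 13−9→G=1. Hits: 1.
Pile B: need g' = 1⊕1 = 0. Options: 19−4→G=0, 19−9→G=2. Hits: 1.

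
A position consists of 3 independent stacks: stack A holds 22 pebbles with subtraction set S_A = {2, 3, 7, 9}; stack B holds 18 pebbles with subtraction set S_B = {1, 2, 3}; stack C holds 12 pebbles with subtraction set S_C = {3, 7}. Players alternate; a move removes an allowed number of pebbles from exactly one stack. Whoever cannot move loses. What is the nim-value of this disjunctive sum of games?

2

Stack A, S = {2, 3, 7, 9}:
n :  0  1  2  3  4  5  6  7  8  9 10 11 12 13 14 15 16 17 18 19 20 21 22
G :  0  0  1  1  2  0  0  1  1  2  2  0  3  1  2  2  0  0  1  1  2  0  0
G_A(22) = 0.
Stack B, S = {1, 2, 3}:
G(0) = 0
G(1) = mex{0} = 1
G(2) = mex{1,0} = 2
G(3) = mex{2,1,0} = 3
G(4) = mex{3,2,1} = 0
G(5) = mex{0,3,2} = 1
G(6) = mex{1,0,3} = 2
G(7) = mex{2,1,0} = 3
G(8) = mex{3,2,1} = 0
G(9) = mex{0,3,2} = 1
G(10) = mex{1,0,3} = 2
G(11) = mex{2,1,0} = 3
G(12) = mex{3,2,1} = 0
G(13) = mex{0,3,2} = 1
G(14) = mex{1,0,3} = 2
G(15) = mex{2,1,0} = 3
G(16) = mex{3,2,1} = 0
G(17) = mex{0,3,2} = 1
G(18) = mex{1,0,3} = 2
G_B(18) = 2.
Stack C, S = {3, 7}:
G(0) = 0
G(1) = mex{} = 0
G(2) = mex{} = 0
G(3) = mex{0} = 1
G(4) = mex{0} = 1
G(5) = mex{0} = 1
G(6) = mex{1} = 0
G(7) = mex{1,0} = 2
G(8) = mex{1,0} = 2
G(9) = mex{0,0} = 1
G(10) = mex{2,1} = 0
G(11) = mex{2,1} = 0
G(12) = mex{1,1} = 0
G_C(12) = 0.
Combined Grundy value = 0 ⊕ 2 ⊕ 0 = 2.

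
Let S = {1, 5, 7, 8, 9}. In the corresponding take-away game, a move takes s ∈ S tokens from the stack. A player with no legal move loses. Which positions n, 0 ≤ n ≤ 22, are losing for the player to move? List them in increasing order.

n :  0  1  2  3  4  5  6  7  8  9 10 11 12 13 14 15 16 17 18 19 20 21 22
G :  0  1  0  1  0  1  0  1  2  3  2  3  2  3  2  3  0  1  0  1  0  1  0
P-positions are exactly the n with G(n) = 0.

0, 2, 4, 6, 16, 18, 20, 22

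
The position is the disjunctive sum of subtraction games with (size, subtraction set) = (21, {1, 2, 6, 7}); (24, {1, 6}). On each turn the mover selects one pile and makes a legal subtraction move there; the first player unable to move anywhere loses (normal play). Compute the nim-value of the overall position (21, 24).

Pile A, S = {1, 2, 6, 7}:
G(0) = 0
G(1) = mex{0} = 1
G(2) = mex{1,0} = 2
G(3) = mex{2,1} = 0
G(4) = mex{0,2} = 1
G(5) = mex{1,0} = 2
G(6) = mex{2,1,0} = 3
G(7) = mex{3,2,1,0} = 4
G(8) = mex{4,3,2,1} = 0
G(9) = mex{0,4,0,2} = 1
G(10) = mex{1,0,1,0} = 2
G(11) = mex{2,1,2,1} = 0
G(12) = mex{0,2,3,2} = 1
G(13) = mex{1,0,4,3} = 2
G(14) = mex{2,1,0,4} = 3
G(15) = mex{3,2,1,0} = 4
G(16) = mex{4,3,2,1} = 0
G(17) = mex{0,4,0,2} = 1
G(18) = mex{1,0,1,0} = 2
G(19) = mex{2,1,2,1} = 0
G(20) = mex{0,2,3,2} = 1
G(21) = mex{1,0,4,3} = 2
G_A(21) = 2.
Pile B, S = {1, 6}:
n :  0  1  2  3  4  5  6  7  8  9 10 11 12 13 14 15 16 17 18 19 20 21 22 23 24
G :  0  1  0  1  0  1  2  0  1  0  1  0  1  2  0  1  0  1  0  1  2  0  1  0  1
G_B(24) = 1.
Combined Grundy value = 2 ⊕ 1 = 3.

3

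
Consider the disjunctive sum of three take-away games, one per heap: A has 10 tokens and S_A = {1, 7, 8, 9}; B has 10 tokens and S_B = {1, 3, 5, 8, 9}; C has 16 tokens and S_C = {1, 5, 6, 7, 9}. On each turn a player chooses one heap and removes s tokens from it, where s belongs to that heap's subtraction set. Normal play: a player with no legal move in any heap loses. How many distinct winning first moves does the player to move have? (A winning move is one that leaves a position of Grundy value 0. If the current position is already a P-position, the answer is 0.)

Heap A, S = {1, 7, 8, 9}:
n :  0  1  2  3  4  5  6  7  8  9 10
G :  0  1  0  1  0  1  0  1  2  3  2
G_A(10) = 2.
Heap B, S = {1, 3, 5, 8, 9}:
G(0) = 0
G(1) = mex{0} = 1
G(2) = mex{1} = 0
G(3) = mex{0,0} = 1
G(4) = mex{1,1} = 0
G(5) = mex{0,0,0} = 1
G(6) = mex{1,1,1} = 0
G(7) = mex{0,0,0} = 1
G(8) = mex{1,1,1,0} = 2
G(9) = mex{2,0,0,1,0} = 3
G(10) = mex{3,1,1,0,1} = 2
G_B(10) = 2.
Heap C, S = {1, 5, 6, 7, 9}:
n :  0  1  2  3  4  5  6  7  8  9 10 11 12 13 14 15 16
G :  0  1  0  1  0  1  2  3  2  3  2  3  0  1  0  1  0
G_C(16) = 0.
Combined Grundy value = 2 ⊕ 2 ⊕ 0 = 0.
A winning move leaves total XOR = 0, i.e. changes one component's Grundy value g to g ⊕ X where X is the current total.
Heap A: target g' = 2⊕0 = 2, but every legal move changes the Grundy value (mex property), so 0 moves.
Heap B: target g' = 2⊕0 = 2, but every legal move changes the Grundy value (mex property), so 0 moves.
Heap C: target g' = 0⊕0 = 0, but every legal move changes the Grundy value (mex property), so 0 moves.

0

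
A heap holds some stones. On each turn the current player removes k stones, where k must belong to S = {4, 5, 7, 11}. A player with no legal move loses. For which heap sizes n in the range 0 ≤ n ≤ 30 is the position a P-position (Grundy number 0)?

G(0) = 0
G(1) = mex{} = 0
G(2) = mex{} = 0
G(3) = mex{} = 0
G(4) = mex{0} = 1
G(5) = mex{0,0} = 1
G(6) = mex{0,0} = 1
G(7) = mex{0,0,0} = 1
G(8) = mex{1,0,0} = 2
G(9) = mex{1,1,0} = 2
G(10) = mex{1,1,0} = 2
G(11) = mex{1,1,1,0} = 2
G(12) = mex{2,1,1,0} = 3
G(13) = mex{2,2,1,0} = 3
G(14) = mex{2,2,1,0} = 3
G(15) = mex{2,2,2,1} = 0
G(16) = mex{3,2,2,1} = 0
G(17) = mex{3,3,2,1} = 0
G(18) = mex{3,3,2,1} = 0
G(19) = mex{0,3,3,2} = 1
G(20) = mex{0,0,3,2} = 1
G(21) = mex{0,0,3,2} = 1
G(22) = mex{0,0,0,2} = 1
G(23) = mex{1,0,0,3} = 2
G(24) = mex{1,1,0,3} = 2
G(25) = mex{1,1,0,3} = 2
G(26) = mex{1,1,1,0} = 2
G(27) = mex{2,1,1,0} = 3
G(28) = mex{2,2,1,0} = 3
G(29) = mex{2,2,1,0} = 3
G(30) = mex{2,2,2,1} = 0
P-positions are exactly the n with G(n) = 0.

0, 1, 2, 3, 15, 16, 17, 18, 30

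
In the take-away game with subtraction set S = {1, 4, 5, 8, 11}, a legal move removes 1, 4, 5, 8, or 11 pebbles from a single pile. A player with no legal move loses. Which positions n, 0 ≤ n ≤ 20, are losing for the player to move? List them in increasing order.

G(0) = 0
G(1) = mex{0} = 1
G(2) = mex{1} = 0
G(3) = mex{0} = 1
G(4) = mex{1,0} = 2
G(5) = mex{2,1,0} = 3
G(6) = mex{3,0,1} = 2
G(7) = mex{2,1,0} = 3
G(8) = mex{3,2,1,0} = 4
G(9) = mex{4,3,2,1} = 0
G(10) = mex{0,2,3,0} = 1
G(11) = mex{1,3,2,1,0} = 4
G(12) = mex{4,4,3,2,1} = 0
G(13) = mex{0,0,4,3,0} = 1
G(14) = mex{1,1,0,2,1} = 3
G(15) = mex{3,4,1,3,2} = 0
G(16) = mex{0,0,4,4,3} = 1
G(17) = mex{1,1,0,0,2} = 3
G(18) = mex{3,3,1,1,3} = 0
G(19) = mex{0,0,3,4,4} = 1
G(20) = mex{1,1,0,0,0} = 2
P-positions are exactly the n with G(n) = 0.

0, 2, 9, 12, 15, 18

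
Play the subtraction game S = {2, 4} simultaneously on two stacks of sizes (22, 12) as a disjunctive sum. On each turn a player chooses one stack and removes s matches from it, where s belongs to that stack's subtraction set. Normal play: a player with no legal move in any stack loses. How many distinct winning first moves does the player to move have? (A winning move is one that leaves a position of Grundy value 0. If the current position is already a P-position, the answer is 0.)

2

All stacks use S = {2, 4}:
n :  0  1  2  3  4  5  6  7  8  9 10 11 12 13 14 15 16 17 18 19 20 21 22
G :  0  0  1  1  2  2  0  0  1  1  2  2  0  0  1  1  2  2  0  0  1  1  2
Stack A: G(22) = 2.
Stack B: G(12) = 0.
Combined Grundy value = 2 ⊕ 0 = 2.
A winning move leaves total XOR = 0, i.e. changes one component's Grundy value g to g ⊕ X where X is the current total.
Stack A: need g' = 2⊕2 = 0. Options: 22−2→G=1, 22−4→G=0. Hits: 1.
Stack B: need g' = 0⊕2 = 2. Options: 12−2→G=2, 12−4→G=1. Hits: 1.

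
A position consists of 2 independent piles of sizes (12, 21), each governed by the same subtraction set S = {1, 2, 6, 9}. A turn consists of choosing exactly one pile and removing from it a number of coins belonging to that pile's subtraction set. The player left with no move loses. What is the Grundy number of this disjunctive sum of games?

All piles use S = {1, 2, 6, 9}:
G(0) = 0
G(1) = mex{0} = 1
G(2) = mex{1,0} = 2
G(3) = mex{2,1} = 0
G(4) = mex{0,2} = 1
G(5) = mex{1,0} = 2
G(6) = mex{2,1,0} = 3
G(7) = mex{3,2,1} = 0
G(8) = mex{0,3,2} = 1
G(9) = mex{1,0,0,0} = 2
G(10) = mex{2,1,1,1} = 0
G(11) = mex{0,2,2,2} = 1
G(12) = mex{1,0,3,0} = 2
G(13) = mex{2,1,0,1} = 3
G(14) = mex{3,2,1,2} = 0
G(15) = mex{0,3,2,3} = 1
G(16) = mex{1,0,0,0} = 2
G(17) = mex{2,1,1,1} = 0
G(18) = mex{0,2,2,2} = 1
G(19) = mex{1,0,3,0} = 2
G(20) = mex{2,1,0,1} = 3
G(21) = mex{3,2,1,2} = 0
Pile A: G(12) = 2.
Pile B: G(21) = 0.
Combined Grundy value = 2 ⊕ 0 = 2.

2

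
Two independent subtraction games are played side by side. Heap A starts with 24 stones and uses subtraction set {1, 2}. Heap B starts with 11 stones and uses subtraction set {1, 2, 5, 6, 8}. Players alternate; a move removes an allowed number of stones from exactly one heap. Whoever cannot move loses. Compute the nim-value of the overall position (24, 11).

Heap A, S = {1, 2}:
n :  0  1  2  3  4  5  6  7  8  9 10 11 12 13 14 15 16 17 18 19 20 21 22 23 24
G :  0  1  2  0  1  2  0  1  2  0  1  2  0  1  2  0  1  2  0  1  2  0  1  2  0
G_A(24) = 0.
Heap B, S = {1, 2, 5, 6, 8}:
G(0) = 0
G(1) = mex{0} = 1
G(2) = mex{1,0} = 2
G(3) = mex{2,1} = 0
G(4) = mex{0,2} = 1
G(5) = mex{1,0,0} = 2
G(6) = mex{2,1,1,0} = 3
G(7) = mex{3,2,2,1} = 0
G(8) = mex{0,3,0,2,0} = 1
G(9) = mex{1,0,1,0,1} = 2
G(10) = mex{2,1,2,1,2} = 0
G(11) = mex{0,2,3,2,0} = 1
G_B(11) = 1.
Combined Grundy value = 0 ⊕ 1 = 1.

1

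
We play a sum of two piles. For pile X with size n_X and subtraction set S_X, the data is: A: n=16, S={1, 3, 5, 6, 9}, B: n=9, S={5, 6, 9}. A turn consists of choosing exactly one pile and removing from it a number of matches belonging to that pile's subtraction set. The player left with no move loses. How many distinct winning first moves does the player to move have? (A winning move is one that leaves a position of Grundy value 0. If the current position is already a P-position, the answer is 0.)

Pile A, S = {1, 3, 5, 6, 9}:
G(0) = 0
G(1) = mex{0} = 1
G(2) = mex{1} = 0
G(3) = mex{0,0} = 1
G(4) = mex{1,1} = 0
G(5) = mex{0,0,0} = 1
G(6) = mex{1,1,1,0} = 2
G(7) = mex{2,0,0,1} = 3
G(8) = mex{3,1,1,0} = 2
G(9) = mex{2,2,0,1,0} = 3
G(10) = mex{3,3,1,0,1} = 2
G(11) = mex{2,2,2,1,0} = 3
G(12) = mex{3,3,3,2,1} = 0
G(13) = mex{0,2,2,3,0} = 1
G(14) = mex{1,3,3,2,1} = 0
G(15) = mex{0,0,2,3,2} = 1
G(16) = mex{1,1,3,2,3} = 0
G_A(16) = 0.
Pile B, S = {5, 6, 9}:
n : 0 1 2 3 4 5 6 7 8 9
G : 0 0 0 0 0 1 1 1 1 1
G_B(9) = 1.
Combined Grundy value = 0 ⊕ 1 = 1.
A winning move leaves total XOR = 0, i.e. changes one component's Grundy value g to g ⊕ X where X is the current total.
Pile A: need g' = 0⊕1 = 1. Options: 16−1→G=1, 16−3→G=1, 16−5→G=3, 16−6→G=2, 16−9→G=3. Hits: 2.
Pile B: need g' = 1⊕1 = 0. Options: 9−5→G=0, 9−6→G=0, 9−9→G=0. Hits: 3.

5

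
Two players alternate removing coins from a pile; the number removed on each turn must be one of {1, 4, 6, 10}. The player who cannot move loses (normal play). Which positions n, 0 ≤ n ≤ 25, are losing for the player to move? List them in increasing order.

0, 2, 5, 7, 14, 16, 19, 21

G(0) = 0
G(1) = mex{0} = 1
G(2) = mex{1} = 0
G(3) = mex{0} = 1
G(4) = mex{1,0} = 2
G(5) = mex{2,1} = 0
G(6) = mex{0,0,0} = 1
G(7) = mex{1,1,1} = 0
G(8) = mex{0,2,0} = 1
G(9) = mex{1,0,1} = 2
G(10) = mex{2,1,2,0} = 3
G(11) = mex{3,0,0,1} = 2
G(12) = mex{2,1,1,0} = 3
G(13) = mex{3,2,0,1} = 4
G(14) = mex{4,3,1,2} = 0
G(15) = mex{0,2,2,0} = 1
G(16) = mex{1,3,3,1} = 0
G(17) = mex{0,4,2,0} = 1
G(18) = mex{1,0,3,1} = 2
G(19) = mex{2,1,4,2} = 0
G(20) = mex{0,0,0,3} = 1
G(21) = mex{1,1,1,2} = 0
G(22) = mex{0,2,0,3} = 1
G(23) = mex{1,0,1,4} = 2
G(24) = mex{2,1,2,0} = 3
G(25) = mex{3,0,0,1} = 2
P-positions are exactly the n with G(n) = 0.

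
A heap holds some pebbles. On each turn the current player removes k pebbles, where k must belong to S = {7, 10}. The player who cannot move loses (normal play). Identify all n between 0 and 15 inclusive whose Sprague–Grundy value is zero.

0, 1, 2, 3, 4, 5, 6

G(0) = 0
G(1) = mex{} = 0
G(2) = mex{} = 0
G(3) = mex{} = 0
G(4) = mex{} = 0
G(5) = mex{} = 0
G(6) = mex{} = 0
G(7) = mex{0} = 1
G(8) = mex{0} = 1
G(9) = mex{0} = 1
G(10) = mex{0,0} = 1
G(11) = mex{0,0} = 1
G(12) = mex{0,0} = 1
G(13) = mex{0,0} = 1
G(14) = mex{1,0} = 2
G(15) = mex{1,0} = 2
P-positions are exactly the n with G(n) = 0.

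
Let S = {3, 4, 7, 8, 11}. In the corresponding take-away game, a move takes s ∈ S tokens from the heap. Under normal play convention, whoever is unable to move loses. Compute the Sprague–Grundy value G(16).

n :  0  1  2  3  4  5  6  7  8  9 10 11 12 13 14 15 16
G :  0  0  0  1  1  1  2  2  2  3  3  3  4  4  0  0  0

0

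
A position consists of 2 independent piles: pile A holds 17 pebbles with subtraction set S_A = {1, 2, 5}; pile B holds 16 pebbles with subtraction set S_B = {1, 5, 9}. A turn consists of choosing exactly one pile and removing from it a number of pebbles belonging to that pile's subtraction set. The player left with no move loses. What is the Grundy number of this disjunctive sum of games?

2

Pile A, S = {1, 2, 5}:
n :  0  1  2  3  4  5  6  7  8  9 10 11 12 13 14 15 16 17
G :  0  1  2  0  1  2  0  1  2  0  1  2  0  1  2  0  1  2
G_A(17) = 2.
Pile B, S = {1, 5, 9}:
n :  0  1  2  3  4  5  6  7  8  9 10 11 12 13 14 15 16
G :  0  1  0  1  0  1  0  1  0  1  0  1  0  1  0  1  0
G_B(16) = 0.
Combined Grundy value = 2 ⊕ 0 = 2.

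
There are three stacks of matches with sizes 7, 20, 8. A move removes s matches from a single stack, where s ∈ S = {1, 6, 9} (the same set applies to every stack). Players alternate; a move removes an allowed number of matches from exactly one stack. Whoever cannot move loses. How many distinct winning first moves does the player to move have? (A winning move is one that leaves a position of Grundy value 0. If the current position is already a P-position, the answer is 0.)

All stacks use S = {1, 6, 9}:
n :  0  1  2  3  4  5  6  7  8  9 10 11 12 13 14 15 16 17 18 19 20
G :  0  1  0  1  0  1  2  0  1  2  3  2  0  1  0  1  2  0  1  0  1
Stack A: G(7) = 0.
Stack B: G(20) = 1.
Stack C: G(8) = 1.
Combined Grundy value = 0 ⊕ 1 ⊕ 1 = 0.
A winning move leaves total XOR = 0, i.e. changes one component's Grundy value g to g ⊕ X where X is the current total.
Stack A: target g' = 0⊕0 = 0, but every legal move changes the Grundy value (mex property), so 0 moves.
Stack B: target g' = 1⊕0 = 1, but every legal move changes the Grundy value (mex property), so 0 moves.
Stack C: target g' = 1⊕0 = 1, but every legal move changes the Grundy value (mex property), so 0 moves.

0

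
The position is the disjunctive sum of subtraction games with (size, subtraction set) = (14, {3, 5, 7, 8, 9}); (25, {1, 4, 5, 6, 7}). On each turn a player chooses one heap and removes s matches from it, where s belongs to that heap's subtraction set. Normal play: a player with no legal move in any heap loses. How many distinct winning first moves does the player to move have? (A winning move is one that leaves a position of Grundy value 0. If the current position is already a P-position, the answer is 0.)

3

Heap A, S = {3, 5, 7, 8, 9}:
G(0) = 0
G(1) = mex{} = 0
G(2) = mex{} = 0
G(3) = mex{0} = 1
G(4) = mex{0} = 1
G(5) = mex{0,0} = 1
G(6) = mex{1,0} = 2
G(7) = mex{1,0,0} = 2
G(8) = mex{1,1,0,0} = 2
G(9) = mex{2,1,0,0,0} = 3
G(10) = mex{2,1,1,0,0} = 3
G(11) = mex{2,2,1,1,0} = 3
G(12) = mex{3,2,1,1,1} = 0
G(13) = mex{3,2,2,1,1} = 0
G(14) = mex{3,3,2,2,1} = 0
G_A(14) = 0.
Heap B, S = {1, 4, 5, 6, 7}:
n :  0  1  2  3  4  5  6  7  8  9 10 11 12 13 14 15 16 17 18 19 20 21 22 23 24 25
G :  0  1  0  1  2  3  2  3  4  5  0  1  0  1  2  3  2  3  4  5  0  1  0  1  2  3
G_B(25) = 3.
Combined Grundy value = 0 ⊕ 3 = 3.
A winning move leaves total XOR = 0, i.e. changes one component's Grundy value g to g ⊕ X where X is the current total.
Heap A: need g' = 0⊕3 = 3. Options: 14−3→G=3, 14−5→G=3, 14−7→G=2, 14−8→G=2, 14−9→G=1. Hits: 2.
Heap B: need g' = 3⊕3 = 0. Options: 25−1→G=2, 25−4→G=1, 25−5→G=0, 25−6→G=5, 25−7→G=4. Hits: 1.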